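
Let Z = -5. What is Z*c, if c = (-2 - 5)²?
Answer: -245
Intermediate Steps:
c = 49 (c = (-7)² = 49)
Z*c = -5*49 = -245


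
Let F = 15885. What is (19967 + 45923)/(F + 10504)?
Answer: 5990/2399 ≈ 2.4969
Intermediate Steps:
(19967 + 45923)/(F + 10504) = (19967 + 45923)/(15885 + 10504) = 65890/26389 = 65890*(1/26389) = 5990/2399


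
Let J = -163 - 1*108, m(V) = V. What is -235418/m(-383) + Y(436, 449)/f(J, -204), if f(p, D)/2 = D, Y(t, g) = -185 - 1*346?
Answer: 32084639/52088 ≈ 615.97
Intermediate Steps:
J = -271 (J = -163 - 108 = -271)
Y(t, g) = -531 (Y(t, g) = -185 - 346 = -531)
f(p, D) = 2*D
-235418/m(-383) + Y(436, 449)/f(J, -204) = -235418/(-383) - 531/(2*(-204)) = -235418*(-1/383) - 531/(-408) = 235418/383 - 531*(-1/408) = 235418/383 + 177/136 = 32084639/52088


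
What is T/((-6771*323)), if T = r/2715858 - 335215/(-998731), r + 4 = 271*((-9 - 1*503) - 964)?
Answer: -15026586455/174474518433148251 ≈ -8.6125e-8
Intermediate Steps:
r = -400000 (r = -4 + 271*((-9 - 1*503) - 964) = -4 + 271*((-9 - 503) - 964) = -4 + 271*(-512 - 964) = -4 + 271*(-1476) = -4 - 399996 = -400000)
T = 255451969735/1356205788099 (T = -400000/2715858 - 335215/(-998731) = -400000*1/2715858 - 335215*(-1/998731) = -200000/1357929 + 335215/998731 = 255451969735/1356205788099 ≈ 0.18836)
T/((-6771*323)) = 255451969735/(1356205788099*((-6771*323))) = (255451969735/1356205788099)/(-2187033) = (255451969735/1356205788099)*(-1/2187033) = -15026586455/174474518433148251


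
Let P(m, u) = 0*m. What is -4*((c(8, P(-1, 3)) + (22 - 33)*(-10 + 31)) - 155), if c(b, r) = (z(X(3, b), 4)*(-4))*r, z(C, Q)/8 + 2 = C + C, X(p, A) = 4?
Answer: 1544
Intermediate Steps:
P(m, u) = 0
z(C, Q) = -16 + 16*C (z(C, Q) = -16 + 8*(C + C) = -16 + 8*(2*C) = -16 + 16*C)
c(b, r) = -192*r (c(b, r) = ((-16 + 16*4)*(-4))*r = ((-16 + 64)*(-4))*r = (48*(-4))*r = -192*r)
-4*((c(8, P(-1, 3)) + (22 - 33)*(-10 + 31)) - 155) = -4*((-192*0 + (22 - 33)*(-10 + 31)) - 155) = -4*((0 - 11*21) - 155) = -4*((0 - 231) - 155) = -4*(-231 - 155) = -4*(-386) = 1544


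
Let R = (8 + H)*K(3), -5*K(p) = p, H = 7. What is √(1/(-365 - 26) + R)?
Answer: 8*I*√21505/391 ≈ 3.0004*I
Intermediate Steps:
K(p) = -p/5
R = -9 (R = (8 + 7)*(-⅕*3) = 15*(-⅗) = -9)
√(1/(-365 - 26) + R) = √(1/(-365 - 26) - 9) = √(1/(-391) - 9) = √(-1/391 - 9) = √(-3520/391) = 8*I*√21505/391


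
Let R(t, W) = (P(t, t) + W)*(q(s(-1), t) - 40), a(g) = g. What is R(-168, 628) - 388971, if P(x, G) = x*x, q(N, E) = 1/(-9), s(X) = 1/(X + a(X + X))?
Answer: -13916311/9 ≈ -1.5463e+6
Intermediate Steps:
s(X) = 1/(3*X) (s(X) = 1/(X + (X + X)) = 1/(X + 2*X) = 1/(3*X))
q(N, E) = -⅑
P(x, G) = x²
R(t, W) = -361*W/9 - 361*t²/9 (R(t, W) = (t² + W)*(-⅑ - 40) = (W + t²)*(-361/9) = -361*W/9 - 361*t²/9)
R(-168, 628) - 388971 = (-361/9*628 - 361/9*(-168)²) - 388971 = (-226708/9 - 361/9*28224) - 388971 = (-226708/9 - 1132096) - 388971 = -10415572/9 - 388971 = -13916311/9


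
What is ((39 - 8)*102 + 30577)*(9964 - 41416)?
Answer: -1061159028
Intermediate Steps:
((39 - 8)*102 + 30577)*(9964 - 41416) = (31*102 + 30577)*(-31452) = (3162 + 30577)*(-31452) = 33739*(-31452) = -1061159028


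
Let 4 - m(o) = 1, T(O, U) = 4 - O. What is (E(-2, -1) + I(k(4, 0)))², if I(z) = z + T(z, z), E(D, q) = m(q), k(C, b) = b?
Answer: 49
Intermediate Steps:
m(o) = 3 (m(o) = 4 - 1*1 = 4 - 1 = 3)
E(D, q) = 3
I(z) = 4 (I(z) = z + (4 - z) = 4)
(E(-2, -1) + I(k(4, 0)))² = (3 + 4)² = 7² = 49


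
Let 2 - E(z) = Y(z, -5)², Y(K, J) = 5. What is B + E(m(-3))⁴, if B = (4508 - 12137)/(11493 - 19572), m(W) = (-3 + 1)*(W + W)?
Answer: 753614356/2693 ≈ 2.7984e+5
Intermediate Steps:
m(W) = -4*W
E(z) = -23 (E(z) = 2 - 1*5² = 2 - 1*25 = 2 - 25 = -23)
B = 2543/2693 (B = -7629/(-8079) = -7629*(-1/8079) = 2543/2693 ≈ 0.94430)
B + E(m(-3))⁴ = 2543/2693 + (-23)⁴ = 2543/2693 + 279841 = 753614356/2693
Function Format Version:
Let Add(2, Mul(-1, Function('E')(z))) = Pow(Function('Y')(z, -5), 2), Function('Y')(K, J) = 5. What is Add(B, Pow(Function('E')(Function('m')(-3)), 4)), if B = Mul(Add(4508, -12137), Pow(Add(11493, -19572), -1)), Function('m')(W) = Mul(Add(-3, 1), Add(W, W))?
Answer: Rational(753614356, 2693) ≈ 2.7984e+5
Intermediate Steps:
Function('m')(W) = Mul(-4, W) (Function('m')(W) = Mul(-2, Mul(2, W)) = Mul(-4, W))
Function('E')(z) = -23 (Function('E')(z) = Add(2, Mul(-1, Pow(5, 2))) = Add(2, Mul(-1, 25)) = Add(2, -25) = -23)
B = Rational(2543, 2693) (B = Mul(-7629, Pow(-8079, -1)) = Mul(-7629, Rational(-1, 8079)) = Rational(2543, 2693) ≈ 0.94430)
Add(B, Pow(Function('E')(Function('m')(-3)), 4)) = Add(Rational(2543, 2693), Pow(-23, 4)) = Add(Rational(2543, 2693), 279841) = Rational(753614356, 2693)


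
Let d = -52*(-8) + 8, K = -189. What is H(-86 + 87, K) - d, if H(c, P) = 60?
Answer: -364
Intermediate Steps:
d = 424 (d = 416 + 8 = 424)
H(-86 + 87, K) - d = 60 - 1*424 = 60 - 424 = -364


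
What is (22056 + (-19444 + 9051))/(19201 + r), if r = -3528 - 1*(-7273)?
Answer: 11663/22946 ≈ 0.50828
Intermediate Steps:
r = 3745 (r = -3528 + 7273 = 3745)
(22056 + (-19444 + 9051))/(19201 + r) = (22056 + (-19444 + 9051))/(19201 + 3745) = (22056 - 10393)/22946 = 11663*(1/22946) = 11663/22946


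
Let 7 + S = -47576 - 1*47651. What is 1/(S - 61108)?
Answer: -1/156342 ≈ -6.3962e-6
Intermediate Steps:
S = -95234 (S = -7 + (-47576 - 1*47651) = -7 + (-47576 - 47651) = -7 - 95227 = -95234)
1/(S - 61108) = 1/(-95234 - 61108) = 1/(-156342) = -1/156342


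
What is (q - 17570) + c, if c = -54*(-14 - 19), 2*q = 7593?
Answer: -23983/2 ≈ -11992.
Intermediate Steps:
q = 7593/2 (q = (½)*7593 = 7593/2 ≈ 3796.5)
c = 1782 (c = -54*(-33) = 1782)
(q - 17570) + c = (7593/2 - 17570) + 1782 = -27547/2 + 1782 = -23983/2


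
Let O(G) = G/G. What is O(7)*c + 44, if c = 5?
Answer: 49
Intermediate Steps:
O(G) = 1
O(7)*c + 44 = 1*5 + 44 = 5 + 44 = 49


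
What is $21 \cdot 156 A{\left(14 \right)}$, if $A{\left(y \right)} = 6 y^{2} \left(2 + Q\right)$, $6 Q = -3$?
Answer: $5778864$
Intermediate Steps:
$Q = - \frac{1}{2}$ ($Q = \frac{1}{6} \left(-3\right) = - \frac{1}{2} \approx -0.5$)
$A{\left(y \right)} = 9 y^{2}$ ($A{\left(y \right)} = 6 y^{2} \left(2 - \frac{1}{2}\right) = 6 y^{2} \cdot \frac{3}{2} = 9 y^{2}$)
$21 \cdot 156 A{\left(14 \right)} = 21 \cdot 156 \cdot 9 \cdot 14^{2} = 3276 \cdot 9 \cdot 196 = 3276 \cdot 1764 = 5778864$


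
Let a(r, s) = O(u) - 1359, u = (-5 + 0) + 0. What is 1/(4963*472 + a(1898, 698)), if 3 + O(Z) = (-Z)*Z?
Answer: 1/2341149 ≈ 4.2714e-7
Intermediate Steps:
u = -5 (u = -5 + 0 = -5)
O(Z) = -3 - Z² (O(Z) = -3 + (-Z)*Z = -3 - Z²)
a(r, s) = -1387 (a(r, s) = (-3 - 1*(-5)²) - 1359 = (-3 - 1*25) - 1359 = (-3 - 25) - 1359 = -28 - 1359 = -1387)
1/(4963*472 + a(1898, 698)) = 1/(4963*472 - 1387) = 1/(2342536 - 1387) = 1/2341149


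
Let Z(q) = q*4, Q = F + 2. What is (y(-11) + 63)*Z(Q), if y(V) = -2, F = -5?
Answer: -732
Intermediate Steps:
Q = -3 (Q = -5 + 2 = -3)
Z(q) = 4*q
(y(-11) + 63)*Z(Q) = (-2 + 63)*(4*(-3)) = 61*(-12) = -732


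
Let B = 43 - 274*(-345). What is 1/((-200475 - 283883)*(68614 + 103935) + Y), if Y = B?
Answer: -1/83575393969 ≈ -1.1965e-11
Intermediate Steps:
B = 94573 (B = 43 + 94530 = 94573)
Y = 94573
1/((-200475 - 283883)*(68614 + 103935) + Y) = 1/((-200475 - 283883)*(68614 + 103935) + 94573) = 1/(-484358*172549 + 94573) = 1/(-83575488542 + 94573) = 1/(-83575393969) = -1/83575393969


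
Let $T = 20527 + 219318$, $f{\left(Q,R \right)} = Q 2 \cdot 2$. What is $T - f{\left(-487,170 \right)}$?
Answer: $241793$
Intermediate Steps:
$f{\left(Q,R \right)} = 4 Q$ ($f{\left(Q,R \right)} = 2 Q 2 = 4 Q$)
$T = 239845$
$T - f{\left(-487,170 \right)} = 239845 - 4 \left(-487\right) = 239845 - -1948 = 239845 + 1948 = 241793$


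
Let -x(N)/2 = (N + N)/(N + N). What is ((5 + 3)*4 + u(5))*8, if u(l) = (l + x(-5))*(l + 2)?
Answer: 424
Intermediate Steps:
x(N) = -2 (x(N) = -2*(N + N)/(N + N) = -2*2*N/(2*N) = -2*2*N*1/(2*N) = -2*1 = -2)
u(l) = (-2 + l)*(2 + l) (u(l) = (l - 2)*(l + 2) = (-2 + l)*(2 + l))
((5 + 3)*4 + u(5))*8 = ((5 + 3)*4 + (-4 + 5²))*8 = (8*4 + (-4 + 25))*8 = (32 + 21)*8 = 53*8 = 424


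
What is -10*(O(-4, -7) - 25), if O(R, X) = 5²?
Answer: 0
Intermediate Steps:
O(R, X) = 25
-10*(O(-4, -7) - 25) = -10*(25 - 25) = -10*0 = 0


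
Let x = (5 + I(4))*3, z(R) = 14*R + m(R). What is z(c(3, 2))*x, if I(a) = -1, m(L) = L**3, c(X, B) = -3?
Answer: -828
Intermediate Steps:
z(R) = R**3 + 14*R (z(R) = 14*R + R**3 = R**3 + 14*R)
x = 12 (x = (5 - 1)*3 = 4*3 = 12)
z(c(3, 2))*x = -3*(14 + (-3)**2)*12 = -3*(14 + 9)*12 = -3*23*12 = -69*12 = -828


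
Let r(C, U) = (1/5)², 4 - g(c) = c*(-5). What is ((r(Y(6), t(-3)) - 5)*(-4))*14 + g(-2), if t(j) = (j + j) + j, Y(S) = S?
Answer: 6794/25 ≈ 271.76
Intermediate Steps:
g(c) = 4 + 5*c (g(c) = 4 - c*(-5) = 4 - (-5)*c = 4 + 5*c)
t(j) = 3*j (t(j) = 2*j + j = 3*j)
r(C, U) = 1/25 (r(C, U) = (⅕)² = 1/25)
((r(Y(6), t(-3)) - 5)*(-4))*14 + g(-2) = ((1/25 - 5)*(-4))*14 + (4 + 5*(-2)) = -124/25*(-4)*14 + (4 - 10) = (496/25)*14 - 6 = 6944/25 - 6 = 6794/25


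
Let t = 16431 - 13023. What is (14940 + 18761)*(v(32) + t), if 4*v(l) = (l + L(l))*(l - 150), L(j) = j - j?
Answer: 83039264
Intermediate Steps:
L(j) = 0
t = 3408
v(l) = l*(-150 + l)/4 (v(l) = ((l + 0)*(l - 150))/4 = (l*(-150 + l))/4 = l*(-150 + l)/4)
(14940 + 18761)*(v(32) + t) = (14940 + 18761)*((¼)*32*(-150 + 32) + 3408) = 33701*((¼)*32*(-118) + 3408) = 33701*(-944 + 3408) = 33701*2464 = 83039264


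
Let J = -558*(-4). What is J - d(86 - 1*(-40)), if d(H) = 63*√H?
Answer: 2232 - 189*√14 ≈ 1524.8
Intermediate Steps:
J = 2232
J - d(86 - 1*(-40)) = 2232 - 63*√(86 - 1*(-40)) = 2232 - 63*√(86 + 40) = 2232 - 63*√126 = 2232 - 63*3*√14 = 2232 - 189*√14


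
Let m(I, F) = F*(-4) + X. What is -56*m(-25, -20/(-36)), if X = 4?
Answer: -896/9 ≈ -99.556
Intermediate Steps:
m(I, F) = 4 - 4*F (m(I, F) = F*(-4) + 4 = -4*F + 4 = 4 - 4*F)
-56*m(-25, -20/(-36)) = -56*(4 - (-80)/(-36)) = -56*(4 - (-80)*(-1)/36) = -56*(4 - 4*5/9) = -56*(4 - 20/9) = -56*16/9 = -896/9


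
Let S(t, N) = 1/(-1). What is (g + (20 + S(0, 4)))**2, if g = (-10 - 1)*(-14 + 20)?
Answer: 2209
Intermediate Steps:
S(t, N) = -1
g = -66 (g = -11*6 = -66)
(g + (20 + S(0, 4)))**2 = (-66 + (20 - 1))**2 = (-66 + 19)**2 = (-47)**2 = 2209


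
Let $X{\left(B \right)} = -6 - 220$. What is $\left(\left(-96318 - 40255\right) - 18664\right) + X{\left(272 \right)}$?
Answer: $-155463$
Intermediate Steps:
$X{\left(B \right)} = -226$
$\left(\left(-96318 - 40255\right) - 18664\right) + X{\left(272 \right)} = \left(\left(-96318 - 40255\right) - 18664\right) - 226 = \left(-136573 - 18664\right) - 226 = -155237 - 226 = -155463$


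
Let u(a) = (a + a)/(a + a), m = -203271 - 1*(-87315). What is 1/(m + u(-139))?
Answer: -1/115955 ≈ -8.6240e-6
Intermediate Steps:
m = -115956 (m = -203271 + 87315 = -115956)
u(a) = 1 (u(a) = (2*a)/((2*a)) = (2*a)*(1/(2*a)) = 1)
1/(m + u(-139)) = 1/(-115956 + 1) = 1/(-115955) = -1/115955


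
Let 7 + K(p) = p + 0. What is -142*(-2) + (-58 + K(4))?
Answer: 223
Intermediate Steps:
K(p) = -7 + p (K(p) = -7 + (p + 0) = -7 + p)
-142*(-2) + (-58 + K(4)) = -142*(-2) + (-58 + (-7 + 4)) = 284 + (-58 - 3) = 284 - 61 = 223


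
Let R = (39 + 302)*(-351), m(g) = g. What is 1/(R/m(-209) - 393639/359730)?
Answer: 2278290/1302247663 ≈ 0.0017495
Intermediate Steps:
R = -119691 (R = 341*(-351) = -119691)
1/(R/m(-209) - 393639/359730) = 1/(-119691/(-209) - 393639/359730) = 1/(-119691*(-1/209) - 393639*1/359730) = 1/(10881/19 - 131213/119910) = 1/(1302247663/2278290) = 2278290/1302247663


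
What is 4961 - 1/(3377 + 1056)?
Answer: 21992112/4433 ≈ 4961.0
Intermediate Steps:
4961 - 1/(3377 + 1056) = 4961 - 1/4433 = 21992112/4433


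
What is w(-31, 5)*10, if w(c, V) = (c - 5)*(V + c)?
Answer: 9360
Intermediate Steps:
w(c, V) = (-5 + c)*(V + c)
w(-31, 5)*10 = ((-31)**2 - 5*5 - 5*(-31) + 5*(-31))*10 = (961 - 25 + 155 - 155)*10 = 936*10 = 9360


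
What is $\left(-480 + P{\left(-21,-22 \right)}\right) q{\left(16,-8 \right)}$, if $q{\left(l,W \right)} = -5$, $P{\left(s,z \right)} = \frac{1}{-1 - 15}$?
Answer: $\frac{38405}{16} \approx 2400.3$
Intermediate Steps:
$P{\left(s,z \right)} = - \frac{1}{16}$ ($P{\left(s,z \right)} = \frac{1}{-16} = - \frac{1}{16}$)
$\left(-480 + P{\left(-21,-22 \right)}\right) q{\left(16,-8 \right)} = \left(-480 - \frac{1}{16}\right) \left(-5\right) = \left(- \frac{7681}{16}\right) \left(-5\right) = \frac{38405}{16}$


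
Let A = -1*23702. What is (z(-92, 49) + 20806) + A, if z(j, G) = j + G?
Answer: -2939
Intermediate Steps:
z(j, G) = G + j
A = -23702
(z(-92, 49) + 20806) + A = ((49 - 92) + 20806) - 23702 = (-43 + 20806) - 23702 = 20763 - 23702 = -2939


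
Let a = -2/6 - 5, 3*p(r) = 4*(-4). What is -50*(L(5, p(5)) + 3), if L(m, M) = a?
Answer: 350/3 ≈ 116.67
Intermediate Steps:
p(r) = -16/3 (p(r) = (4*(-4))/3 = (1/3)*(-16) = -16/3)
a = -16/3 (a = -2*1/6 - 5 = -1/3 - 5 = -16/3 ≈ -5.3333)
L(m, M) = -16/3
-50*(L(5, p(5)) + 3) = -50*(-16/3 + 3) = -50*(-7/3) = 350/3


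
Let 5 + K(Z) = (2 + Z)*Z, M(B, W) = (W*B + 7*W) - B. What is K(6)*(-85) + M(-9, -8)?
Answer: -3630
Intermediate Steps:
M(B, W) = -B + 7*W + B*W (M(B, W) = (B*W + 7*W) - B = (7*W + B*W) - B = -B + 7*W + B*W)
K(Z) = -5 + Z*(2 + Z) (K(Z) = -5 + (2 + Z)*Z = -5 + Z*(2 + Z))
K(6)*(-85) + M(-9, -8) = (-5 + 6² + 2*6)*(-85) + (-1*(-9) + 7*(-8) - 9*(-8)) = (-5 + 36 + 12)*(-85) + (9 - 56 + 72) = 43*(-85) + 25 = -3655 + 25 = -3630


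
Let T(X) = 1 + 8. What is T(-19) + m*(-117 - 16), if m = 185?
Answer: -24596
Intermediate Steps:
T(X) = 9
T(-19) + m*(-117 - 16) = 9 + 185*(-117 - 16) = 9 + 185*(-133) = 9 - 24605 = -24596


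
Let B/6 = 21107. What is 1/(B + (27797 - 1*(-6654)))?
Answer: 1/161093 ≈ 6.2076e-6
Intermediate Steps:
B = 126642 (B = 6*21107 = 126642)
1/(B + (27797 - 1*(-6654))) = 1/(126642 + (27797 - 1*(-6654))) = 1/(126642 + (27797 + 6654)) = 1/(126642 + 34451) = 1/161093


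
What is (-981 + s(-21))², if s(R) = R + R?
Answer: 1046529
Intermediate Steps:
s(R) = 2*R
(-981 + s(-21))² = (-981 + 2*(-21))² = (-981 - 42)² = (-1023)² = 1046529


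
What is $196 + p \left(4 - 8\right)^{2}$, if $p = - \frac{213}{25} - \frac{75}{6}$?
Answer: $- \frac{3508}{25} \approx -140.32$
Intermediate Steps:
$p = - \frac{1051}{50}$ ($p = \left(-213\right) \frac{1}{25} - \frac{25}{2} = - \frac{213}{25} - \frac{25}{2} = - \frac{1051}{50} \approx -21.02$)
$196 + p \left(4 - 8\right)^{2} = 196 - \frac{1051 \left(4 - 8\right)^{2}}{50} = 196 - \frac{1051 \left(-4\right)^{2}}{50} = 196 - \frac{8408}{25} = - \frac{3508}{25}$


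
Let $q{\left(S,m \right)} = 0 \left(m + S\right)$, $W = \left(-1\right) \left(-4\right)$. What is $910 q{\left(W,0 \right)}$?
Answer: $0$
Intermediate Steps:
$W = 4$
$q{\left(S,m \right)} = 0$ ($q{\left(S,m \right)} = 0 \left(S + m\right) = 0$)
$910 q{\left(W,0 \right)} = 910 \cdot 0 = 0$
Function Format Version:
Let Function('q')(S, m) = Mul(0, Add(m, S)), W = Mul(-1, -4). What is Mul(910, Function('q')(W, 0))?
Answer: 0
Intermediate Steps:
W = 4
Function('q')(S, m) = 0 (Function('q')(S, m) = Mul(0, Add(S, m)) = 0)
Mul(910, Function('q')(W, 0)) = Mul(910, 0) = 0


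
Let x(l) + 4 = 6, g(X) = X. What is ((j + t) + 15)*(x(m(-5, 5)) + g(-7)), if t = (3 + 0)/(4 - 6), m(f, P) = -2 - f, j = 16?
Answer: -295/2 ≈ -147.50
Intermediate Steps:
t = -3/2 (t = 3/(-2) = 3*(-1/2) = -3/2 ≈ -1.5000)
x(l) = 2 (x(l) = -4 + 6 = 2)
((j + t) + 15)*(x(m(-5, 5)) + g(-7)) = ((16 - 3/2) + 15)*(2 - 7) = (29/2 + 15)*(-5) = (59/2)*(-5) = -295/2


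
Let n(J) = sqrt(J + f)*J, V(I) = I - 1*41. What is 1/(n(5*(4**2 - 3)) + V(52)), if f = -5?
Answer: -11/253379 + 130*sqrt(15)/253379 ≈ 0.0019437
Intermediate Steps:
V(I) = -41 + I (V(I) = I - 41 = -41 + I)
n(J) = J*sqrt(-5 + J) (n(J) = sqrt(J - 5)*J = sqrt(-5 + J)*J = J*sqrt(-5 + J))
1/(n(5*(4**2 - 3)) + V(52)) = 1/((5*(4**2 - 3))*sqrt(-5 + 5*(4**2 - 3)) + (-41 + 52)) = 1/((5*(16 - 3))*sqrt(-5 + 5*(16 - 3)) + 11) = 1/((5*13)*sqrt(-5 + 5*13) + 11) = 1/(65*sqrt(-5 + 65) + 11) = 1/(65*sqrt(60) + 11) = 1/(65*(2*sqrt(15)) + 11) = 1/(130*sqrt(15) + 11) = 1/(11 + 130*sqrt(15))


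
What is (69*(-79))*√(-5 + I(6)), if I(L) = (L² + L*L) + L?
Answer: -5451*√73 ≈ -46573.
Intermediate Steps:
I(L) = L + 2*L² (I(L) = (L² + L²) + L = 2*L² + L = L + 2*L²)
(69*(-79))*√(-5 + I(6)) = (69*(-79))*√(-5 + 6*(1 + 2*6)) = -5451*√(-5 + 6*(1 + 12)) = -5451*√(-5 + 6*13) = -5451*√(-5 + 78) = -5451*√73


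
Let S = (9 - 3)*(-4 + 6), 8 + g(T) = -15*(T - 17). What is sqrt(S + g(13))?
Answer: 8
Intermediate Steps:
g(T) = 247 - 15*T (g(T) = -8 - 15*(T - 17) = -8 - 15*(-17 + T) = -8 + (255 - 15*T) = 247 - 15*T)
S = 12 (S = 6*2 = 12)
sqrt(S + g(13)) = sqrt(12 + (247 - 15*13)) = sqrt(12 + (247 - 195)) = sqrt(12 + 52) = sqrt(64) = 8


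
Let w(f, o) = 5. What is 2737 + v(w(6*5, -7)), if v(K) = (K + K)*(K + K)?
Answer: 2837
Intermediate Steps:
v(K) = 4*K² (v(K) = (2*K)*(2*K) = 4*K²)
2737 + v(w(6*5, -7)) = 2737 + 4*5² = 2737 + 4*25 = 2737 + 100 = 2837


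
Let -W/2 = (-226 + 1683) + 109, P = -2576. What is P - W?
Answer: 556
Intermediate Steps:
W = -3132 (W = -2*((-226 + 1683) + 109) = -2*(1457 + 109) = -2*1566 = -3132)
P - W = -2576 - 1*(-3132) = -2576 + 3132 = 556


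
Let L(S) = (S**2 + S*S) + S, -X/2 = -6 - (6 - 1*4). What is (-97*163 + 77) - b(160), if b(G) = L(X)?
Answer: -16262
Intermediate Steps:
X = 16 (X = -2*(-6 - (6 - 1*4)) = -2*(-6 - (6 - 4)) = -2*(-6 - 1*2) = -2*(-6 - 2) = -2*(-8) = 16)
L(S) = S + 2*S**2 (L(S) = (S**2 + S**2) + S = 2*S**2 + S = S + 2*S**2)
b(G) = 528 (b(G) = 16*(1 + 2*16) = 16*(1 + 32) = 16*33 = 528)
(-97*163 + 77) - b(160) = (-97*163 + 77) - 1*528 = (-15811 + 77) - 528 = -15734 - 528 = -16262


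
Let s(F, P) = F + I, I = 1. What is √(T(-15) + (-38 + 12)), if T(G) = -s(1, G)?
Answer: 2*I*√7 ≈ 5.2915*I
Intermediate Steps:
s(F, P) = 1 + F (s(F, P) = F + 1 = 1 + F)
T(G) = -2 (T(G) = -(1 + 1) = -1*2 = -2)
√(T(-15) + (-38 + 12)) = √(-2 + (-38 + 12)) = √(-2 - 26) = √(-28) = 2*I*√7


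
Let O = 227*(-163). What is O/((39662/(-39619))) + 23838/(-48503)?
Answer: 10157381340943/274817998 ≈ 36960.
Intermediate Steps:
O = -37001
O/((39662/(-39619))) + 23838/(-48503) = -37001/(39662/(-39619)) + 23838/(-48503) = -37001/(39662*(-1/39619)) + 23838*(-1/48503) = -37001/(-39662/39619) - 23838/48503 = -37001*(-39619/39662) - 23838/48503 = 1465942619/39662 - 23838/48503 = 10157381340943/274817998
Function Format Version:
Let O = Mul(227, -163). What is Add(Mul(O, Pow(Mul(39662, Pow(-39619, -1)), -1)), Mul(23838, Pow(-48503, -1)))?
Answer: Rational(10157381340943, 274817998) ≈ 36960.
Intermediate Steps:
O = -37001
Add(Mul(O, Pow(Mul(39662, Pow(-39619, -1)), -1)), Mul(23838, Pow(-48503, -1))) = Add(Mul(-37001, Pow(Mul(39662, Pow(-39619, -1)), -1)), Mul(23838, Pow(-48503, -1))) = Add(Mul(-37001, Pow(Mul(39662, Rational(-1, 39619)), -1)), Mul(23838, Rational(-1, 48503))) = Add(Mul(-37001, Pow(Rational(-39662, 39619), -1)), Rational(-23838, 48503)) = Add(Mul(-37001, Rational(-39619, 39662)), Rational(-23838, 48503)) = Add(Rational(1465942619, 39662), Rational(-23838, 48503)) = Rational(10157381340943, 274817998)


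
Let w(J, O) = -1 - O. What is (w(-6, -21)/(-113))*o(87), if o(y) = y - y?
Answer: 0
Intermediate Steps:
o(y) = 0
(w(-6, -21)/(-113))*o(87) = ((-1 - 1*(-21))/(-113))*0 = ((-1 + 21)*(-1/113))*0 = (20*(-1/113))*0 = -20/113*0 = 0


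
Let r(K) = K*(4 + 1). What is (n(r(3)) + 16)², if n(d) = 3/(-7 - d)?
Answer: 121801/484 ≈ 251.66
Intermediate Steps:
r(K) = 5*K (r(K) = K*5 = 5*K)
(n(r(3)) + 16)² = (-3/(7 + 5*3) + 16)² = (-3/(7 + 15) + 16)² = (-3/22 + 16)² = (349/22)² = 121801/484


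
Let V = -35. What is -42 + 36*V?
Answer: -1302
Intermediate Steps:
-42 + 36*V = -42 + 36*(-35) = -42 - 1260 = -1302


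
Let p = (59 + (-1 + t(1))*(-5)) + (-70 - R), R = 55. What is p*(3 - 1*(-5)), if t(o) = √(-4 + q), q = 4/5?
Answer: -488 - 32*I*√5 ≈ -488.0 - 71.554*I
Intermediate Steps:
q = ⅘ (q = 4*(⅕) = ⅘ ≈ 0.80000)
t(o) = 4*I*√5/5 (t(o) = √(-4 + ⅘) = √(-16/5) = 4*I*√5/5)
p = -61 - 4*I*√5 (p = (59 + (-1 + 4*I*√5/5)*(-5)) + (-70 - 1*55) = (59 + (5 - 4*I*√5)) + (-70 - 55) = (64 - 4*I*√5) - 125 = -61 - 4*I*√5 ≈ -61.0 - 8.9443*I)
p*(3 - 1*(-5)) = (-61 - 4*I*√5)*(3 - 1*(-5)) = (-61 - 4*I*√5)*(3 + 5) = (-61 - 4*I*√5)*8 = -488 - 32*I*√5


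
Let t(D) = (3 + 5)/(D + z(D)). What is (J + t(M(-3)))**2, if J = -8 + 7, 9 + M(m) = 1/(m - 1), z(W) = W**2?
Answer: 1194649/1490841 ≈ 0.80133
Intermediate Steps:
M(m) = -9 + 1/(-1 + m) (M(m) = -9 + 1/(m - 1) = -9 + 1/(-1 + m))
J = -1
t(D) = 8/(D + D**2) (t(D) = (3 + 5)/(D + D**2) = 8/(D + D**2))
(J + t(M(-3)))**2 = (-1 + 8/((((10 - 9*(-3))/(-1 - 3)))*(1 + (10 - 9*(-3))/(-1 - 3))))**2 = (-1 + 8/((((10 + 27)/(-4)))*(1 + (10 + 27)/(-4))))**2 = (-1 + 8/(((-1/4*37))*(1 - 1/4*37)))**2 = (-1 + 8/((-37/4)*(1 - 37/4)))**2 = (-1 + 8*(-4/37)/(-33/4))**2 = (-1 + 8*(-4/37)*(-4/33))**2 = (-1 + 128/1221)**2 = (-1093/1221)**2 = 1194649/1490841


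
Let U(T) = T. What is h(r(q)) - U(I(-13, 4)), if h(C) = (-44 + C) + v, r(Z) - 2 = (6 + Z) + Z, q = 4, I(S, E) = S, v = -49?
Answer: -64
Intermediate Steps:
r(Z) = 8 + 2*Z (r(Z) = 2 + ((6 + Z) + Z) = 2 + (6 + 2*Z) = 8 + 2*Z)
h(C) = -93 + C (h(C) = (-44 + C) - 49 = -93 + C)
h(r(q)) - U(I(-13, 4)) = (-93 + (8 + 2*4)) - 1*(-13) = (-93 + (8 + 8)) + 13 = (-93 + 16) + 13 = -77 + 13 = -64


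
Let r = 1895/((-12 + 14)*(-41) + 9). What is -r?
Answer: 1895/73 ≈ 25.959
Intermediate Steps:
r = -1895/73 (r = 1895/(2*(-41) + 9) = 1895/(-82 + 9) = 1895/(-73) = 1895*(-1/73) = -1895/73 ≈ -25.959)
-r = -1*(-1895/73) = 1895/73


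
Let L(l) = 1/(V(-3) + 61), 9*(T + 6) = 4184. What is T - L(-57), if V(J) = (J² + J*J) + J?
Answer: 313871/684 ≈ 458.88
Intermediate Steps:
T = 4130/9 (T = -6 + (⅑)*4184 = -6 + 4184/9 = 4130/9 ≈ 458.89)
V(J) = J + 2*J² (V(J) = (J² + J²) + J = 2*J² + J = J + 2*J²)
L(l) = 1/76 (L(l) = 1/(-3*(1 + 2*(-3)) + 61) = 1/(-3*(1 - 6) + 61) = 1/(-3*(-5) + 61) = 1/(15 + 61) = 1/76)
T - L(-57) = 4130/9 - 1*1/76 = 4130/9 - 1/76 = 313871/684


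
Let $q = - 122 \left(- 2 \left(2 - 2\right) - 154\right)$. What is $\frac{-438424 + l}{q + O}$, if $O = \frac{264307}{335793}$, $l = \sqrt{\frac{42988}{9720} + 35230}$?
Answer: $- \frac{147219710232}{6309143191} + \frac{111931 \sqrt{2568589410}}{567822887190} \approx -23.324$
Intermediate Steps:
$l = \frac{\sqrt{2568589410}}{270}$ ($l = \sqrt{42988 \cdot \frac{1}{9720} + 35230} = \sqrt{\frac{10747}{2430} + 35230} = \sqrt{\frac{85619647}{2430}} = \frac{\sqrt{2568589410}}{270} \approx 187.71$)
$q = 18788$ ($q = - 122 \left(\left(-2\right) 0 - 154\right) = - 122 \left(0 - 154\right) = \left(-122\right) \left(-154\right) = 18788$)
$O = \frac{264307}{335793}$ ($O = 264307 \cdot \frac{1}{335793} = \frac{264307}{335793} \approx 0.78711$)
$\frac{-438424 + l}{q + O} = \frac{-438424 + \frac{\sqrt{2568589410}}{270}}{18788 + \frac{264307}{335793}} = \frac{-438424 + \frac{\sqrt{2568589410}}{270}}{\frac{6309143191}{335793}} = \left(-438424 + \frac{\sqrt{2568589410}}{270}\right) \frac{335793}{6309143191} = - \frac{147219710232}{6309143191} + \frac{111931 \sqrt{2568589410}}{567822887190}$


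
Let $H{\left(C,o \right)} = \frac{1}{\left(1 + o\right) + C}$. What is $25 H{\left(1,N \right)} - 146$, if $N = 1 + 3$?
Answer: $- \frac{851}{6} \approx -141.83$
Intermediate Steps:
$N = 4$
$H{\left(C,o \right)} = \frac{1}{1 + C + o}$
$25 H{\left(1,N \right)} - 146 = \frac{25}{1 + 1 + 4} - 146 = \frac{25}{6} - 146 = - \frac{851}{6}$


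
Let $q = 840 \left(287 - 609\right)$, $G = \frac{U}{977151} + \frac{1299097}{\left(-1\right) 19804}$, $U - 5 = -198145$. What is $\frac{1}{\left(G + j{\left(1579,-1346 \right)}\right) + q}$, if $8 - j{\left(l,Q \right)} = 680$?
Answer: $- \frac{19351498404}{5248470833138615} \approx -3.6871 \cdot 10^{-6}$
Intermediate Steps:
$U = -198140$ ($U = 5 - 198145 = -198140$)
$G = - \frac{1273337897207}{19351498404}$ ($G = - \frac{198140}{977151} + \frac{1299097}{\left(-1\right) 19804} = \left(-198140\right) \frac{1}{977151} + \frac{1299097}{-19804} = - \frac{198140}{977151} + 1299097 \left(- \frac{1}{19804}\right) = - \frac{198140}{977151} - \frac{1299097}{19804} = - \frac{1273337897207}{19351498404} \approx -65.801$)
$j{\left(l,Q \right)} = -672$ ($j{\left(l,Q \right)} = 8 - 680 = -672$)
$q = -270480$ ($q = 840 \left(-322\right) = -270480$)
$\frac{1}{\left(G + j{\left(1579,-1346 \right)}\right) + q} = \frac{1}{\left(- \frac{1273337897207}{19351498404} - 672\right) - 270480} = \frac{1}{- \frac{14277544824695}{19351498404} - 270480} = \frac{1}{- \frac{5248470833138615}{19351498404}} = - \frac{19351498404}{5248470833138615}$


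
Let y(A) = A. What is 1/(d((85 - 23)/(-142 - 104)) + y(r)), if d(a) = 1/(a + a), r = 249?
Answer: 62/15315 ≈ 0.0040483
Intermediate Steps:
d(a) = 1/(2*a)
1/(d((85 - 23)/(-142 - 104)) + y(r)) = 1/(1/(2*(((85 - 23)/(-142 - 104)))) + 249) = 1/(1/(2*((62/(-246)))) + 249) = 1/(1/(2*((62*(-1/246)))) + 249) = 1/(1/(2*(-31/123)) + 249) = 1/((1/2)*(-123/31) + 249) = 1/(-123/62 + 249) = 1/(15315/62) = 62/15315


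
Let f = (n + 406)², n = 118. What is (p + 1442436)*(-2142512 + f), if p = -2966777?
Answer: 2847371430176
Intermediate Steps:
f = 274576 (f = (118 + 406)² = 524² = 274576)
(p + 1442436)*(-2142512 + f) = (-2966777 + 1442436)*(-2142512 + 274576) = -1524341*(-1867936) = 2847371430176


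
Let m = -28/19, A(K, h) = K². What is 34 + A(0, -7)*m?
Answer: 34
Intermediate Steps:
m = -28/19 (m = -28*1/19 = -28/19 ≈ -1.4737)
34 + A(0, -7)*m = 34 + 0²*(-28/19) = 34 + 0*(-28/19) = 34 + 0 = 34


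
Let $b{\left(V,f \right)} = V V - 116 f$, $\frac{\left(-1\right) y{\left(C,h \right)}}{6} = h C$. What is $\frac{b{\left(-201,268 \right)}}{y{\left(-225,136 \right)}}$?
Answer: $\frac{9313}{183600} \approx 0.050724$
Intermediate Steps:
$y{\left(C,h \right)} = - 6 C h$ ($y{\left(C,h \right)} = - 6 h C = - 6 C h$)
$b{\left(V,f \right)} = V^{2} - 116 f$
$\frac{b{\left(-201,268 \right)}}{y{\left(-225,136 \right)}} = \frac{\left(-201\right)^{2} - 31088}{\left(-6\right) \left(-225\right) 136} = \frac{40401 - 31088}{183600} = 9313 \cdot \frac{1}{183600} = \frac{9313}{183600}$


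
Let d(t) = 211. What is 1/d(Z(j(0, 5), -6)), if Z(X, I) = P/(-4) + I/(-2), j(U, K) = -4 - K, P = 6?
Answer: 1/211 ≈ 0.0047393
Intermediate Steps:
Z(X, I) = -3/2 - I/2 (Z(X, I) = 6/(-4) + I/(-2) = 6*(-1/4) + I*(-1/2) = -3/2 - I/2)
1/d(Z(j(0, 5), -6)) = 1/211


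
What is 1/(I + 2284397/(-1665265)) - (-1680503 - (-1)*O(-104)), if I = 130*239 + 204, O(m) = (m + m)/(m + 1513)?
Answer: 123309932302252076540/73376793417117 ≈ 1.6805e+6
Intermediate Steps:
O(m) = 2*m/(1513 + m) (O(m) = (2*m)/(1513 + m) = 2*m/(1513 + m))
I = 31274 (I = 31070 + 204 = 31274)
1/(I + 2284397/(-1665265)) - (-1680503 - (-1)*O(-104)) = 1/(31274 + 2284397/(-1665265)) - (-1680503 - (-1)*2*(-104)/(1513 - 104)) = 1/(31274 + 2284397*(-1/1665265)) - (-1680503 - (-1)*2*(-104)/1409) = 1/(31274 - 2284397/1665265) - (-1680503 - (-1)*2*(-104)*(1/1409)) = 1/(52077213213/1665265) - (-1680503 - (-1)*(-208)/1409) = 1665265/52077213213 - (-1680503 - 1*208/1409) = 1665265/52077213213 - (-1680503 - 208/1409) = 1665265/52077213213 - 1*(-2367828935/1409) = 1665265/52077213213 + 2367828935/1409 = 123309932302252076540/73376793417117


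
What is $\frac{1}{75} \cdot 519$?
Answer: $\frac{173}{25} \approx 6.92$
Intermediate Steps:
$\frac{1}{75} \cdot 519 = \frac{173}{25}$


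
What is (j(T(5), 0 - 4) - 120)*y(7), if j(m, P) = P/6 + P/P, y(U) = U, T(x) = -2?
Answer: -2513/3 ≈ -837.67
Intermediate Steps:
j(m, P) = 1 + P/6 (j(m, P) = P*(⅙) + 1 = P/6 + 1 = 1 + P/6)
(j(T(5), 0 - 4) - 120)*y(7) = ((1 + (0 - 4)/6) - 120)*7 = ((1 + (⅙)*(-4)) - 120)*7 = ((1 - ⅔) - 120)*7 = (⅓ - 120)*7 = -359/3*7 = -2513/3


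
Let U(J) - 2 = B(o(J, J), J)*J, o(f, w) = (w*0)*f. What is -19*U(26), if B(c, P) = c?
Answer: -38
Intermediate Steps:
o(f, w) = 0 (o(f, w) = 0*f = 0)
U(J) = 2 (U(J) = 2 + 0*J = 2 + 0 = 2)
-19*U(26) = -19*2 = -38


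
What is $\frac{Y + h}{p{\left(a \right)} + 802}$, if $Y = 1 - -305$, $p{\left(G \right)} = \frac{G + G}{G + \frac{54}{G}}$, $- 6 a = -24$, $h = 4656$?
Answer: $\frac{28945}{4681} \approx 6.1835$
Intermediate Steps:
$a = 4$ ($a = \left(- \frac{1}{6}\right) \left(-24\right) = 4$)
$p{\left(G \right)} = \frac{2 G}{G + \frac{54}{G}}$
$Y = 306$ ($Y = 1 + 305 = 306$)
$\frac{Y + h}{p{\left(a \right)} + 802} = \frac{306 + 4656}{\frac{2 \cdot 4^{2}}{54 + 4^{2}} + 802} = \frac{4962}{2 \cdot 16 \frac{1}{54 + 16} + 802} = \frac{4962}{2 \cdot 16 \cdot \frac{1}{70} + 802} = \frac{4962}{\frac{16}{35} + 802} = \frac{4962}{\frac{28086}{35}} = 4962 \cdot \frac{35}{28086} = \frac{28945}{4681}$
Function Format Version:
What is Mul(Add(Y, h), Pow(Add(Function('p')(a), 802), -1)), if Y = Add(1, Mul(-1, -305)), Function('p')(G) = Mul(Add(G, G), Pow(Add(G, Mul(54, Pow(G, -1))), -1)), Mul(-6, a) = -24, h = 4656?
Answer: Rational(28945, 4681) ≈ 6.1835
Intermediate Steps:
a = 4 (a = Mul(Rational(-1, 6), -24) = 4)
Function('p')(G) = Mul(2, G, Pow(Add(G, Mul(54, Pow(G, -1))), -1)) (Function('p')(G) = Mul(Mul(2, G), Pow(Add(G, Mul(54, Pow(G, -1))), -1)) = Mul(2, G, Pow(Add(G, Mul(54, Pow(G, -1))), -1)))
Y = 306 (Y = Add(1, 305) = 306)
Mul(Add(Y, h), Pow(Add(Function('p')(a), 802), -1)) = Mul(Add(306, 4656), Pow(Add(Mul(2, Pow(4, 2), Pow(Add(54, Pow(4, 2)), -1)), 802), -1)) = Mul(4962, Pow(Add(Mul(2, 16, Pow(Add(54, 16), -1)), 802), -1)) = Mul(4962, Pow(Add(Mul(2, 16, Pow(70, -1)), 802), -1)) = Mul(4962, Pow(Add(Mul(2, 16, Rational(1, 70)), 802), -1)) = Mul(4962, Pow(Add(Rational(16, 35), 802), -1)) = Mul(4962, Pow(Rational(28086, 35), -1)) = Mul(4962, Rational(35, 28086)) = Rational(28945, 4681)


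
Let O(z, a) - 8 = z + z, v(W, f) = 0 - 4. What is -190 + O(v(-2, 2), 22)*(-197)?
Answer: -190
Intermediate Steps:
v(W, f) = -4
O(z, a) = 8 + 2*z (O(z, a) = 8 + (z + z) = 8 + 2*z)
-190 + O(v(-2, 2), 22)*(-197) = -190 + (8 + 2*(-4))*(-197) = -190 + (8 - 8)*(-197) = -190 + 0*(-197) = -190 + 0 = -190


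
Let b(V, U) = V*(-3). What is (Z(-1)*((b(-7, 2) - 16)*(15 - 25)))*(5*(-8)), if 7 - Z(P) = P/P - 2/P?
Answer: 8000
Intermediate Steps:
b(V, U) = -3*V
Z(P) = 6 + 2/P (Z(P) = 7 - (P/P - 2/P) = 7 - (1 - 2/P) = 7 + (-1 + 2/P) = 6 + 2/P)
(Z(-1)*((b(-7, 2) - 16)*(15 - 25)))*(5*(-8)) = ((6 + 2/(-1))*((-3*(-7) - 16)*(15 - 25)))*(5*(-8)) = ((6 + 2*(-1))*((21 - 16)*(-10)))*(-40) = ((6 - 2)*(5*(-10)))*(-40) = (4*(-50))*(-40) = -200*(-40) = 8000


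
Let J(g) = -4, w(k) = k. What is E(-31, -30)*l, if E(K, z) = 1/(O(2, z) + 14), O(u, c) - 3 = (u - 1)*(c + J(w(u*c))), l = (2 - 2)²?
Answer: 0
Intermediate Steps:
l = 0 (l = 0² = 0)
O(u, c) = 3 + (-1 + u)*(-4 + c) (O(u, c) = 3 + (u - 1)*(c - 4) = 3 + (-1 + u)*(-4 + c))
E(K, z) = 1/(13 + z) (E(K, z) = 1/((7 - z - 4*2 + z*2) + 14) = 1/((7 - z - 8 + 2*z) + 14) = 1/((-1 + z) + 14) = 1/(13 + z))
E(-31, -30)*l = 0/(13 - 30) = 0/(-17) = -1/17*0 = 0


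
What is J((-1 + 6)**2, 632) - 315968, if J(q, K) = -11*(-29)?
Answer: -315649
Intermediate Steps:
J(q, K) = 319
J((-1 + 6)**2, 632) - 315968 = 319 - 315968 = -315649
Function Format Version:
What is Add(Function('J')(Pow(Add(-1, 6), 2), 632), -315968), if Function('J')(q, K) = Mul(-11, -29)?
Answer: -315649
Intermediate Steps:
Function('J')(q, K) = 319
Add(Function('J')(Pow(Add(-1, 6), 2), 632), -315968) = Add(319, -315968) = -315649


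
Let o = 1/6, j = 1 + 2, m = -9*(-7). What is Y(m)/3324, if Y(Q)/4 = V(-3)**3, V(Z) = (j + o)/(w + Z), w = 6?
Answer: 6859/4846392 ≈ 0.0014153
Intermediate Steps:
m = 63
j = 3
o = 1/6 ≈ 0.16667
V(Z) = 19/(6*(6 + Z)) (V(Z) = (3 + 1/6)/(6 + Z) = 19/(6*(6 + Z)))
Y(Q) = 6859/1458 (Y(Q) = 4*(19/(6*(6 - 3)))**3 = 4*((19/6)/3)**3 = 4*((19/6)*(1/3))**3 = 4*(19/18)**3 = 4*(6859/5832) = 6859/1458)
Y(m)/3324 = (6859/1458)/3324 = (6859/1458)*(1/3324) = 6859/4846392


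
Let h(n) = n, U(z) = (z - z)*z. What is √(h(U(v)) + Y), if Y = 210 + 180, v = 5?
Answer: √390 ≈ 19.748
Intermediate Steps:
U(z) = 0 (U(z) = 0*z = 0)
Y = 390
√(h(U(v)) + Y) = √(0 + 390) = √390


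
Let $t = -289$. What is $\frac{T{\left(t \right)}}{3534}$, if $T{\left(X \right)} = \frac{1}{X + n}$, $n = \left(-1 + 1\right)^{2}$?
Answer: $- \frac{1}{1021326} \approx -9.7912 \cdot 10^{-7}$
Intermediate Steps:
$n = 0$ ($n = 0^{2} = 0$)
$T{\left(X \right)} = \frac{1}{X}$ ($T{\left(X \right)} = \frac{1}{X + 0} = \frac{1}{X}$)
$\frac{T{\left(t \right)}}{3534} = \frac{1}{\left(-289\right) 3534} = \left(- \frac{1}{289}\right) \frac{1}{3534} = - \frac{1}{1021326}$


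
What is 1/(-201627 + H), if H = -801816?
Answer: -1/1003443 ≈ -9.9657e-7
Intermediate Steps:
1/(-201627 + H) = 1/(-201627 - 801816) = 1/(-1003443) = -1/1003443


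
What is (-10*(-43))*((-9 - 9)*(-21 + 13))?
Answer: 61920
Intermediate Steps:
(-10*(-43))*((-9 - 9)*(-21 + 13)) = 430*(-18*(-8)) = 430*144 = 61920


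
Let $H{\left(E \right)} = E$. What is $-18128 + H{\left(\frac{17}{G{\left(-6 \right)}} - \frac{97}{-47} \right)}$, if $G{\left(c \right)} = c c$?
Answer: $- \frac{30668285}{1692} \approx -18125.0$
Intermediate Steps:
$G{\left(c \right)} = c^{2}$
$-18128 + H{\left(\frac{17}{G{\left(-6 \right)}} - \frac{97}{-47} \right)} = -18128 + \left(\frac{17}{\left(-6\right)^{2}} - \frac{97}{-47}\right) = -18128 + \left(\frac{17}{36} - - \frac{97}{47}\right) = -18128 + \left(17 \cdot \frac{1}{36} + \frac{97}{47}\right) = -18128 + \left(\frac{17}{36} + \frac{97}{47}\right) = -18128 + \frac{4291}{1692} = - \frac{30668285}{1692}$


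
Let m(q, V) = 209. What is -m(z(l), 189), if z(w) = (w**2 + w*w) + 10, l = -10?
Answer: -209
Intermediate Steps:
z(w) = 10 + 2*w**2 (z(w) = (w**2 + w**2) + 10 = 2*w**2 + 10 = 10 + 2*w**2)
-m(z(l), 189) = -1*209 = -209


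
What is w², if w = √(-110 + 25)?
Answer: -85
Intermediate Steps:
w = I*√85 (w = √(-85) = I*√85 ≈ 9.2195*I)
w² = (I*√85)² = -85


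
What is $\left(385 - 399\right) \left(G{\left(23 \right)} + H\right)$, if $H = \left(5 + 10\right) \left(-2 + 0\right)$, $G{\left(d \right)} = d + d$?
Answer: $-224$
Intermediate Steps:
$G{\left(d \right)} = 2 d$
$H = -30$ ($H = 15 \left(-2\right) = -30$)
$\left(385 - 399\right) \left(G{\left(23 \right)} + H\right) = \left(385 - 399\right) \left(2 \cdot 23 - 30\right) = - 14 \left(46 - 30\right) = \left(-14\right) 16 = -224$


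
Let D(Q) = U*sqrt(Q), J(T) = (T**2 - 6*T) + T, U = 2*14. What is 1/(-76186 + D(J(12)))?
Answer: -38093/2902120370 - 14*sqrt(21)/1451060185 ≈ -1.3170e-5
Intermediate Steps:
U = 28
J(T) = T**2 - 5*T
D(Q) = 28*sqrt(Q)
1/(-76186 + D(J(12))) = 1/(-76186 + 28*sqrt(12*(-5 + 12))) = 1/(-76186 + 28*sqrt(12*7)) = 1/(-76186 + 28*sqrt(84)) = 1/(-76186 + 28*(2*sqrt(21))) = 1/(-76186 + 56*sqrt(21))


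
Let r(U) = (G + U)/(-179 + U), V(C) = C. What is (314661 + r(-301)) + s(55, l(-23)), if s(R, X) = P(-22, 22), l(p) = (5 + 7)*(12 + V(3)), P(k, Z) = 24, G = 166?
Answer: 10069929/32 ≈ 3.1469e+5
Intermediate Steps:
l(p) = 180 (l(p) = (5 + 7)*(12 + 3) = 12*15 = 180)
s(R, X) = 24
r(U) = (166 + U)/(-179 + U)
(314661 + r(-301)) + s(55, l(-23)) = (314661 + (166 - 301)/(-179 - 301)) + 24 = (314661 - 135/(-480)) + 24 = (314661 - 1/480*(-135)) + 24 = (314661 + 9/32) + 24 = 10069161/32 + 24 = 10069929/32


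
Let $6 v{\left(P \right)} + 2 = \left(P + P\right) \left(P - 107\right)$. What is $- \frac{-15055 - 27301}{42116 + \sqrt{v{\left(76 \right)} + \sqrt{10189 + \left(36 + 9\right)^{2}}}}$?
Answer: $\frac{42356}{42116 + i \sqrt{\frac{2357}{3} - \sqrt{12214}}} \approx 1.0057 - 0.00062047 i$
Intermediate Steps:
$v{\left(P \right)} = - \frac{1}{3} + \frac{P \left(-107 + P\right)}{3}$ ($v{\left(P \right)} = - \frac{1}{3} + \frac{\left(P + P\right) \left(P - 107\right)}{6} = - \frac{1}{3} + \frac{2 P \left(-107 + P\right)}{6} = - \frac{1}{3} + \frac{P \left(-107 + P\right)}{3}$)
$- \frac{-15055 - 27301}{42116 + \sqrt{v{\left(76 \right)} + \sqrt{10189 + \left(36 + 9\right)^{2}}}} = - \frac{-15055 - 27301}{42116 + \sqrt{\left(- \frac{1}{3} - \frac{8132}{3} + \frac{76^{2}}{3}\right) + \sqrt{10189 + \left(36 + 9\right)^{2}}}} = - \frac{-42356}{42116 + \sqrt{\left(- \frac{1}{3} - \frac{8132}{3} + \frac{1}{3} \cdot 5776\right) + \sqrt{10189 + 45^{2}}}} = - \frac{-42356}{42116 + \sqrt{\left(- \frac{1}{3} - \frac{8132}{3} + \frac{5776}{3}\right) + \sqrt{10189 + 2025}}} = - \frac{-42356}{42116 + \sqrt{- \frac{2357}{3} + \sqrt{12214}}} = \frac{42356}{42116 + \sqrt{- \frac{2357}{3} + \sqrt{12214}}}$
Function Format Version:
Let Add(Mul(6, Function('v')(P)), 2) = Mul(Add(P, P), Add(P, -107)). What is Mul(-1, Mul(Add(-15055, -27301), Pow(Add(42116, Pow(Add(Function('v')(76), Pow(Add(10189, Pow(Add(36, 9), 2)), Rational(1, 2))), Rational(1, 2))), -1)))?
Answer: Mul(42356, Pow(Add(42116, Mul(I, Pow(Add(Rational(2357, 3), Mul(-1, Pow(12214, Rational(1, 2)))), Rational(1, 2)))), -1)) ≈ Add(1.0057, Mul(-0.00062047, I))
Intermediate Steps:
Function('v')(P) = Add(Rational(-1, 3), Mul(Rational(1, 3), P, Add(-107, P))) (Function('v')(P) = Add(Rational(-1, 3), Mul(Rational(1, 6), Mul(Add(P, P), Add(P, -107)))) = Add(Rational(-1, 3), Mul(Rational(1, 6), Mul(Mul(2, P), Add(-107, P)))) = Add(Rational(-1, 3), Mul(Rational(1, 6), Mul(2, P, Add(-107, P)))) = Add(Rational(-1, 3), Mul(Rational(1, 3), P, Add(-107, P))))
Mul(-1, Mul(Add(-15055, -27301), Pow(Add(42116, Pow(Add(Function('v')(76), Pow(Add(10189, Pow(Add(36, 9), 2)), Rational(1, 2))), Rational(1, 2))), -1))) = Mul(-1, Mul(Add(-15055, -27301), Pow(Add(42116, Pow(Add(Add(Rational(-1, 3), Mul(Rational(-107, 3), 76), Mul(Rational(1, 3), Pow(76, 2))), Pow(Add(10189, Pow(Add(36, 9), 2)), Rational(1, 2))), Rational(1, 2))), -1))) = Mul(-1, Mul(-42356, Pow(Add(42116, Pow(Add(Add(Rational(-1, 3), Rational(-8132, 3), Mul(Rational(1, 3), 5776)), Pow(Add(10189, Pow(45, 2)), Rational(1, 2))), Rational(1, 2))), -1))) = Mul(-1, Mul(-42356, Pow(Add(42116, Pow(Add(Add(Rational(-1, 3), Rational(-8132, 3), Rational(5776, 3)), Pow(Add(10189, 2025), Rational(1, 2))), Rational(1, 2))), -1))) = Mul(-1, Mul(-42356, Pow(Add(42116, Pow(Add(Rational(-2357, 3), Pow(12214, Rational(1, 2))), Rational(1, 2))), -1))) = Mul(42356, Pow(Add(42116, Pow(Add(Rational(-2357, 3), Pow(12214, Rational(1, 2))), Rational(1, 2))), -1))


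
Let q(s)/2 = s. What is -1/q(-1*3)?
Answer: ⅙ ≈ 0.16667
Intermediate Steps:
q(s) = 2*s
-1/q(-1*3) = -1/(2*(-1*3)) = -1/(2*(-3)) = -1/(-6) = -1*(-⅙) = ⅙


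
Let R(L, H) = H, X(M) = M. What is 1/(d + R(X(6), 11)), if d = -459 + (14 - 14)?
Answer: -1/448 ≈ -0.0022321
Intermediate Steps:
d = -459 (d = -459 + 0 = -459)
1/(d + R(X(6), 11)) = 1/(-459 + 11) = 1/(-448) = -1/448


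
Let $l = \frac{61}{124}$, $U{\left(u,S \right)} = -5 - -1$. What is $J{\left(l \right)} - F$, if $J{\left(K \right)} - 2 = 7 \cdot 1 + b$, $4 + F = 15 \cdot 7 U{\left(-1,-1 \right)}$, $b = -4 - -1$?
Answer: $430$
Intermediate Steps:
$U{\left(u,S \right)} = -4$ ($U{\left(u,S \right)} = -5 + 1 = -4$)
$b = -3$ ($b = -4 + 1 = -3$)
$l = \frac{61}{124}$ ($l = 61 \cdot \frac{1}{124} = \frac{61}{124} \approx 0.49194$)
$F = -424$ ($F = -4 + 15 \cdot 7 \left(-4\right) = -4 + 105 \left(-4\right) = -4 - 420 = -424$)
$J{\left(K \right)} = 6$ ($J{\left(K \right)} = 2 + \left(7 \cdot 1 - 3\right) = 2 + \left(7 - 3\right) = 2 + 4 = 6$)
$J{\left(l \right)} - F = 6 - -424 = 6 + 424 = 430$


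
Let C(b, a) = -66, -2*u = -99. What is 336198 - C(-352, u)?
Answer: 336264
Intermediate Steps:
u = 99/2 (u = -½*(-99) = 99/2 ≈ 49.500)
336198 - C(-352, u) = 336198 - 1*(-66) = 336198 + 66 = 336264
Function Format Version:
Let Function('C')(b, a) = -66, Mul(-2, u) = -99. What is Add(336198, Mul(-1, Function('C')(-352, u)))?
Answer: 336264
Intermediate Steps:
u = Rational(99, 2) (u = Mul(Rational(-1, 2), -99) = Rational(99, 2) ≈ 49.500)
Add(336198, Mul(-1, Function('C')(-352, u))) = Add(336198, Mul(-1, -66)) = Add(336198, 66) = 336264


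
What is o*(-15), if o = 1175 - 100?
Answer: -16125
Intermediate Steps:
o = 1075
o*(-15) = 1075*(-15) = -16125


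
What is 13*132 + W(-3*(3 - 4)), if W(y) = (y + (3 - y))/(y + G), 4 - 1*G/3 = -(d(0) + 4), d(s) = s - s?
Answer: 15445/9 ≈ 1716.1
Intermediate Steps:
d(s) = 0
G = 24 (G = 12 - (-3)*(0 + 4) = 12 - (-3)*4 = 12 - 3*(-4) = 12 + 12 = 24)
W(y) = 3/(24 + y) (W(y) = (y + (3 - y))/(y + 24) = 3/(24 + y))
13*132 + W(-3*(3 - 4)) = 13*132 + 3/(24 - 3*(3 - 4)) = 1716 + 3/(24 - 3*(-1)) = 1716 + 3/(24 + 3) = 1716 + 3/27 = 1716 + 3*(1/27) = 1716 + ⅑ = 15445/9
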